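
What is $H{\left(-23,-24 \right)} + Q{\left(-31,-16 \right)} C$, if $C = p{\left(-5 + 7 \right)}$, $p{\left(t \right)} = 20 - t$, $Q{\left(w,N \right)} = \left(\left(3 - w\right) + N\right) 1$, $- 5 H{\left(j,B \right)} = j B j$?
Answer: $\frac{14316}{5} \approx 2863.2$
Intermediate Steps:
$H{\left(j,B \right)} = - \frac{B j^{2}}{5}$ ($H{\left(j,B \right)} = - \frac{j B j}{5} = - \frac{B j j}{5} = - \frac{B j^{2}}{5}$)
$Q{\left(w,N \right)} = 3 + N - w$ ($Q{\left(w,N \right)} = \left(3 + N - w\right) 1 = 3 + N - w$)
$C = 18$ ($C = 20 - \left(-5 + 7\right) = 20 - 2 = 18$)
$H{\left(-23,-24 \right)} + Q{\left(-31,-16 \right)} C = \left(- \frac{1}{5}\right) \left(-24\right) \left(-23\right)^{2} + \left(3 - 16 - -31\right) 18 = \left(- \frac{1}{5}\right) \left(-24\right) 529 + \left(3 - 16 + 31\right) 18 = \frac{12696}{5} + 18 \cdot 18 = \frac{12696}{5} + 324 = \frac{14316}{5}$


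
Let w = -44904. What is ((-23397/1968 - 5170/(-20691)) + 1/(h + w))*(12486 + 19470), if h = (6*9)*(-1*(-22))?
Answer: -139326583464055/374602404 ≈ -3.7193e+5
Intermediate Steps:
h = 1188 (h = 54*22 = 1188)
((-23397/1968 - 5170/(-20691)) + 1/(h + w))*(12486 + 19470) = ((-23397/1968 - 5170/(-20691)) + 1/(1188 - 44904))*(12486 + 19470) = ((-23397*1/1968 - 5170*(-1/20691)) + 1/(-43716))*31956 = ((-7799/656 + 470/1881) - 1/43716)*31956 = (-14361599/1233936 - 1/43716)*31956 = -52319407985/4495228848*31956 = -139326583464055/374602404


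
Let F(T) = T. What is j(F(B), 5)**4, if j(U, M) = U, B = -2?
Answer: 16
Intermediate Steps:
j(F(B), 5)**4 = (-2)**4 = 16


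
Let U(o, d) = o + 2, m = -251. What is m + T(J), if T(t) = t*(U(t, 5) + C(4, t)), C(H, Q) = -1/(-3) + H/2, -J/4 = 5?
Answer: 187/3 ≈ 62.333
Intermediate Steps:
J = -20 (J = -4*5 = -20)
U(o, d) = 2 + o
C(H, Q) = ⅓ + H/2 (C(H, Q) = -1*(-⅓) + H*(½) = ⅓ + H/2)
T(t) = t*(13/3 + t) (T(t) = t*((2 + t) + (⅓ + (½)*4)) = t*((2 + t) + (⅓ + 2)) = t*((2 + t) + 7/3) = t*(13/3 + t))
m + T(J) = -251 + (⅓)*(-20)*(13 + 3*(-20)) = -251 + (⅓)*(-20)*(13 - 60) = -251 + (⅓)*(-20)*(-47) = -251 + 940/3 = 187/3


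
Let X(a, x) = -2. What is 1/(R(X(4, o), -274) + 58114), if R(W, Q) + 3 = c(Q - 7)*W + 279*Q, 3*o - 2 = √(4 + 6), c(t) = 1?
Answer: -1/18337 ≈ -5.4535e-5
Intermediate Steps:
o = ⅔ + √10/3 (o = ⅔ + √(4 + 6)/3 = ⅔ + √10/3 ≈ 1.7208)
R(W, Q) = -3 + W + 279*Q (R(W, Q) = -3 + (1*W + 279*Q) = -3 + (W + 279*Q) = -3 + W + 279*Q)
1/(R(X(4, o), -274) + 58114) = 1/((-3 - 2 + 279*(-274)) + 58114) = 1/((-3 - 2 - 76446) + 58114) = 1/(-76451 + 58114) = 1/(-18337) = -1/18337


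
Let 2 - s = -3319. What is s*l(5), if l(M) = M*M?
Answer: 83025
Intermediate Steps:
s = 3321 (s = 2 - 1*(-3319) = 2 + 3319 = 3321)
l(M) = M**2
s*l(5) = 3321*5**2 = 3321*25 = 83025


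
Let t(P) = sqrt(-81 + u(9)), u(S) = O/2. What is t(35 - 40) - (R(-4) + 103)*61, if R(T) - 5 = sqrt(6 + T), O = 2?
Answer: -6588 - 61*sqrt(2) + 4*I*sqrt(5) ≈ -6674.3 + 8.9443*I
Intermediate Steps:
u(S) = 1 (u(S) = 2/2 = 2*(1/2) = 1)
t(P) = 4*I*sqrt(5) (t(P) = sqrt(-81 + 1) = sqrt(-80) = 4*I*sqrt(5))
R(T) = 5 + sqrt(6 + T)
t(35 - 40) - (R(-4) + 103)*61 = 4*I*sqrt(5) - ((5 + sqrt(6 - 4)) + 103)*61 = 4*I*sqrt(5) - ((5 + sqrt(2)) + 103)*61 = 4*I*sqrt(5) - (108 + sqrt(2))*61 = 4*I*sqrt(5) - (6588 + 61*sqrt(2)) = 4*I*sqrt(5) + (-6588 - 61*sqrt(2)) = -6588 - 61*sqrt(2) + 4*I*sqrt(5)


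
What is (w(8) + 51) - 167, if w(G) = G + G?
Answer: -100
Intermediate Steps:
w(G) = 2*G
(w(8) + 51) - 167 = (2*8 + 51) - 167 = (16 + 51) - 167 = 67 - 167 = -100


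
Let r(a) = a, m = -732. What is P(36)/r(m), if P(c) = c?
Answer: -3/61 ≈ -0.049180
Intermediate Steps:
P(36)/r(m) = 36/(-732) = 36*(-1/732) = -3/61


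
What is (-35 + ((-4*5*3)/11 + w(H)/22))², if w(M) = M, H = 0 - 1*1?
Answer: 6561/4 ≈ 1640.3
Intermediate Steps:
H = -1 (H = 0 - 1 = -1)
(-35 + ((-4*5*3)/11 + w(H)/22))² = (-35 + ((-4*5*3)/11 - 1/22))² = (-35 + (-20*3*(1/11) - 1*1/22))² = (-35 + (-60*1/11 - 1/22))² = (-35 + (-60/11 - 1/22))² = (-35 - 11/2)² = (-81/2)² = 6561/4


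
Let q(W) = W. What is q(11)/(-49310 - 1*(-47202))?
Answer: -11/2108 ≈ -0.0052182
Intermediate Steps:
q(11)/(-49310 - 1*(-47202)) = 11/(-49310 - 1*(-47202)) = 11/(-49310 + 47202) = 11/(-2108) = 11*(-1/2108) = -11/2108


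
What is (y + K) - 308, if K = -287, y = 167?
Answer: -428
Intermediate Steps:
(y + K) - 308 = (167 - 287) - 308 = -120 - 308 = -428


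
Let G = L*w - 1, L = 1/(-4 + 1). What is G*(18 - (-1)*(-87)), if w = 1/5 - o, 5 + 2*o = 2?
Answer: 1081/10 ≈ 108.10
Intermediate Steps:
o = -3/2 (o = -5/2 + (1/2)*2 = -5/2 + 1 = -3/2 ≈ -1.5000)
L = -1/3 (L = 1/(-3) = -1/3 ≈ -0.33333)
w = 17/10 (w = 1/5 - 1*(-3/2) = 1/5 + 3/2 = 17/10 ≈ 1.7000)
G = -47/30 (G = -1/3*17/10 - 1 = -17/30 - 1 = -47/30 ≈ -1.5667)
G*(18 - (-1)*(-87)) = -47*(18 - (-1)*(-87))/30 = -47*(18 - 1*87)/30 = -47*(18 - 87)/30 = -47/30*(-69) = 1081/10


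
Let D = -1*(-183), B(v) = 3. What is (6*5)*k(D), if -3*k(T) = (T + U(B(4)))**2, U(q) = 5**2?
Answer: -432640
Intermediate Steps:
D = 183
U(q) = 25
k(T) = -(25 + T)**2/3 (k(T) = -(T + 25)**2/3 = -(25 + T)**2/3)
(6*5)*k(D) = (6*5)*(-(25 + 183)**2/3) = 30*(-1/3*208**2) = 30*(-1/3*43264) = 30*(-43264/3) = -432640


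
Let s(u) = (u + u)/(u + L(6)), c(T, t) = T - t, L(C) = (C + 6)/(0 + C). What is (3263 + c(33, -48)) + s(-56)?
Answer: 90344/27 ≈ 3346.1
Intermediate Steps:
L(C) = (6 + C)/C
s(u) = 2*u/(2 + u) (s(u) = (u + u)/(u + (6 + 6)/6) = (2*u)/(u + (⅙)*12) = (2*u)/(u + 2) = (2*u)/(2 + u) = 2*u/(2 + u))
(3263 + c(33, -48)) + s(-56) = (3263 + (33 - 1*(-48))) + 2*(-56)/(2 - 56) = (3263 + (33 + 48)) + 2*(-56)/(-54) = (3263 + 81) + 2*(-56)*(-1/54) = 3344 + 56/27 = 90344/27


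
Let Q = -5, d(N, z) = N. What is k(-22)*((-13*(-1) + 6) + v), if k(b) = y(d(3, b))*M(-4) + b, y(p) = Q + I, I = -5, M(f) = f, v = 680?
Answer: 12582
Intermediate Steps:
y(p) = -10 (y(p) = -5 - 5 = -10)
k(b) = 40 + b (k(b) = -10*(-4) + b = 40 + b)
k(-22)*((-13*(-1) + 6) + v) = (40 - 22)*((-13*(-1) + 6) + 680) = 18*((13 + 6) + 680) = 18*(19 + 680) = 18*699 = 12582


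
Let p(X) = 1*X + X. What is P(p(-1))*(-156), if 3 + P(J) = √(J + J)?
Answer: 468 - 312*I ≈ 468.0 - 312.0*I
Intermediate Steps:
p(X) = 2*X (p(X) = X + X = 2*X)
P(J) = -3 + √2*√J (P(J) = -3 + √(J + J) = -3 + √(2*J) = -3 + √2*√J)
P(p(-1))*(-156) = (-3 + √2*√(2*(-1)))*(-156) = (-3 + √2*√(-2))*(-156) = (-3 + √2*(I*√2))*(-156) = (-3 + 2*I)*(-156) = 468 - 312*I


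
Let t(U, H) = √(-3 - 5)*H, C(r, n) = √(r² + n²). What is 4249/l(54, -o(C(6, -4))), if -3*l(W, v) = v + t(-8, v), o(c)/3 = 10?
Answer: 4249/90 - 4249*I*√2/45 ≈ 47.211 - 133.53*I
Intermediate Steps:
C(r, n) = √(n² + r²)
t(U, H) = 2*I*H*√2 (t(U, H) = √(-8)*H = (2*I*√2)*H = 2*I*H*√2)
o(c) = 30 (o(c) = 3*10 = 30)
l(W, v) = -v/3 - 2*I*v*√2/3 (l(W, v) = -(v + 2*I*v*√2)/3 = -v/3 - 2*I*v*√2/3)
4249/l(54, -o(C(6, -4))) = 4249/(((-1*30)*(-1 - 2*I*√2)/3)) = 4249/(((⅓)*(-30)*(-1 - 2*I*√2))) = 4249/(10 + 20*I*√2)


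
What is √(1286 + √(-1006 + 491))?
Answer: √(1286 + I*√515) ≈ 35.862 + 0.3164*I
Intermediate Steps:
√(1286 + √(-1006 + 491)) = √(1286 + √(-515)) = √(1286 + I*√515)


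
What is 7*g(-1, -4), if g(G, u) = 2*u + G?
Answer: -63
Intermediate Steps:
g(G, u) = G + 2*u
7*g(-1, -4) = 7*(-1 + 2*(-4)) = 7*(-1 - 8) = 7*(-9) = -63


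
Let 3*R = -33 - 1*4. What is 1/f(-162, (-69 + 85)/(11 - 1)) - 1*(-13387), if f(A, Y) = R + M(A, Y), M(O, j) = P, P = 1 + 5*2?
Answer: 53545/4 ≈ 13386.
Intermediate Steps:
P = 11 (P = 1 + 10 = 11)
M(O, j) = 11
R = -37/3 (R = (-33 - 1*4)/3 = (-33 - 4)/3 = (⅓)*(-37) = -37/3 ≈ -12.333)
f(A, Y) = -4/3 (f(A, Y) = -37/3 + 11 = -4/3)
1/f(-162, (-69 + 85)/(11 - 1)) - 1*(-13387) = 1/(-4/3) - 1*(-13387) = -¾ + 13387 = 53545/4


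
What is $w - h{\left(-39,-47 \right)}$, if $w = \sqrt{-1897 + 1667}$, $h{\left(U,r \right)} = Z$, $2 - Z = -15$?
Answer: $-17 + i \sqrt{230} \approx -17.0 + 15.166 i$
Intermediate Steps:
$Z = 17$ ($Z = 2 - -15 = 2 + 15 = 17$)
$h{\left(U,r \right)} = 17$
$w = i \sqrt{230}$ ($w = \sqrt{-230} = i \sqrt{230} \approx 15.166 i$)
$w - h{\left(-39,-47 \right)} = i \sqrt{230} - 17 = -17 + i \sqrt{230}$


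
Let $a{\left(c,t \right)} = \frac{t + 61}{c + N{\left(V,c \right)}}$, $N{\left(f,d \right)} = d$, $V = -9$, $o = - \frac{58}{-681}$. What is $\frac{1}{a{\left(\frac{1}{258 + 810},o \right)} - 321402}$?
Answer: $- \frac{227}{65553632} \approx -3.4628 \cdot 10^{-6}$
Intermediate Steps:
$o = \frac{58}{681}$ ($o = \left(-58\right) \left(- \frac{1}{681}\right) = \frac{58}{681} \approx 0.085169$)
$a{\left(c,t \right)} = \frac{61 + t}{2 c}$ ($a{\left(c,t \right)} = \frac{t + 61}{c + c} = \frac{61 + t}{2 c}$)
$\frac{1}{a{\left(\frac{1}{258 + 810},o \right)} - 321402} = \frac{1}{\frac{61 + \frac{58}{681}}{2 \frac{1}{258 + 810}} - 321402} = \frac{1}{\frac{1}{2} \frac{1}{\frac{1}{1068}} \cdot \frac{41599}{681} - 321402} = \frac{1}{\frac{1}{2} \cdot 1068 \cdot \frac{41599}{681} - 321402} = \frac{1}{\frac{7404622}{227} - 321402} = \frac{1}{- \frac{65553632}{227}} = - \frac{227}{65553632}$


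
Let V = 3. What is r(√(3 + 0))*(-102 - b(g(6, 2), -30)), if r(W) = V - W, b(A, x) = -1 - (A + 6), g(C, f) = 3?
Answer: -276 + 92*√3 ≈ -116.65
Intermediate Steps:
b(A, x) = -7 - A (b(A, x) = -1 - (6 + A) = -1 + (-6 - A) = -7 - A)
r(W) = 3 - W
r(√(3 + 0))*(-102 - b(g(6, 2), -30)) = (3 - √(3 + 0))*(-102 - (-7 - 1*3)) = (3 - √3)*(-102 - (-7 - 3)) = (3 - √3)*(-102 - 1*(-10)) = (3 - √3)*(-102 + 10) = (3 - √3)*(-92) = -276 + 92*√3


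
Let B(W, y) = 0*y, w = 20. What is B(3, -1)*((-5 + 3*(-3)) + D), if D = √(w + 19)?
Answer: 0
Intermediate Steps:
D = √39 (D = √(20 + 19) = √39 ≈ 6.2450)
B(W, y) = 0
B(3, -1)*((-5 + 3*(-3)) + D) = 0*((-5 + 3*(-3)) + √39) = 0*((-5 - 9) + √39) = 0*(-14 + √39) = 0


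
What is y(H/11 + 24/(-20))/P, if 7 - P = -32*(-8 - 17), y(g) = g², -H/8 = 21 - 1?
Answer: -749956/2398825 ≈ -0.31263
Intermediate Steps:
H = -160 (H = -8*(21 - 1) = -8*20 = -160)
P = -793 (P = 7 - (-32)*(-8 - 17) = 7 - (-32)*(-25) = 7 - 1*800 = 7 - 800 = -793)
y(H/11 + 24/(-20))/P = (-160/11 + 24/(-20))²/(-793) = (-160*1/11 + 24*(-1/20))²*(-1/793) = (-160/11 - 6/5)²*(-1/793) = (-866/55)²*(-1/793) = (749956/3025)*(-1/793) = -749956/2398825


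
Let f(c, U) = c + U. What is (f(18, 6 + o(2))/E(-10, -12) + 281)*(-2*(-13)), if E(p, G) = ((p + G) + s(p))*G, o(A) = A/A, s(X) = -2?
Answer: 1052389/144 ≈ 7308.3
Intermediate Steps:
o(A) = 1
E(p, G) = G*(-2 + G + p) (E(p, G) = ((p + G) - 2)*G = ((G + p) - 2)*G = (-2 + G + p)*G = G*(-2 + G + p))
f(c, U) = U + c
(f(18, 6 + o(2))/E(-10, -12) + 281)*(-2*(-13)) = (((6 + 1) + 18)/((-12*(-2 - 12 - 10))) + 281)*(-2*(-13)) = ((7 + 18)/((-12*(-24))) + 281)*26 = (25/288 + 281)*26 = (80953/288)*26 = 1052389/144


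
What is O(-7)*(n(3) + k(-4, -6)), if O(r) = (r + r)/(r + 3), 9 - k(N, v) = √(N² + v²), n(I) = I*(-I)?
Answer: -7*√13 ≈ -25.239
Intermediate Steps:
n(I) = -I²
k(N, v) = 9 - √(N² + v²)
O(r) = 2*r/(3 + r) (O(r) = (2*r)/(3 + r) = 2*r/(3 + r))
O(-7)*(n(3) + k(-4, -6)) = (2*(-7)/(3 - 7))*(-1*3² + (9 - √((-4)² + (-6)²))) = (2*(-7)/(-4))*(-1*9 + (9 - √(16 + 36))) = (2*(-7)*(-¼))*(-9 + (9 - √52)) = 7*(-9 + (9 - 2*√13))/2 = 7*(-2*√13)/2 = -7*√13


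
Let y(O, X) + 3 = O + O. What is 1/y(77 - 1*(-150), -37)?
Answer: 1/451 ≈ 0.0022173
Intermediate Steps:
y(O, X) = -3 + 2*O (y(O, X) = -3 + (O + O) = -3 + 2*O)
1/y(77 - 1*(-150), -37) = 1/(-3 + 2*(77 - 1*(-150))) = 1/(-3 + 2*(77 + 150)) = 1/(-3 + 2*227) = 1/(-3 + 454) = 1/451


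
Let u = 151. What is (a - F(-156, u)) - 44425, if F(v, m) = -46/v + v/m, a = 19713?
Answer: -291049241/11778 ≈ -24711.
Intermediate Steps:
(a - F(-156, u)) - 44425 = (19713 - (-46/(-156) - 156/151)) - 44425 = (19713 - (-46*(-1/156) - 156*1/151)) - 44425 = (19713 - (23/78 - 156/151)) - 44425 = (19713 - 1*(-8695/11778)) - 44425 = (19713 + 8695/11778) - 44425 = 232188409/11778 - 44425 = -291049241/11778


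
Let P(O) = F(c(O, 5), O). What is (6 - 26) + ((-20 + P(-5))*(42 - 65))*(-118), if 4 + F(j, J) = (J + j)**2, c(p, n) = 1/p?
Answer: 205764/25 ≈ 8230.6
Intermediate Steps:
F(j, J) = -4 + (J + j)**2
P(O) = -4 + (O + 1/O)**2
(6 - 26) + ((-20 + P(-5))*(42 - 65))*(-118) = (6 - 26) + ((-20 + (-2 + (-5)**(-2) + (-5)**2))*(42 - 65))*(-118) = -20 + ((-20 + (-2 + 1/25 + 25))*(-23))*(-118) = -20 + ((-20 + 576/25)*(-23))*(-118) = -20 + ((76/25)*(-23))*(-118) = -20 - 1748/25*(-118) = -20 + 206264/25 = 205764/25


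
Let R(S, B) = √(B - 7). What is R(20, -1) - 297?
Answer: -297 + 2*I*√2 ≈ -297.0 + 2.8284*I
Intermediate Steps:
R(S, B) = √(-7 + B)
R(20, -1) - 297 = √(-7 - 1) - 297 = √(-8) - 297 = 2*I*√2 - 297 = -297 + 2*I*√2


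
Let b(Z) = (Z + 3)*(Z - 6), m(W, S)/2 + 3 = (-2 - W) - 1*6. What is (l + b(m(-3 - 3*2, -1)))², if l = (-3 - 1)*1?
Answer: 36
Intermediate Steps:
m(W, S) = -22 - 2*W (m(W, S) = -6 + 2*((-2 - W) - 1*6) = -6 + 2*((-2 - W) - 6) = -6 + 2*(-8 - W) = -6 + (-16 - 2*W) = -22 - 2*W)
b(Z) = (-6 + Z)*(3 + Z) (b(Z) = (3 + Z)*(-6 + Z) = (-6 + Z)*(3 + Z))
l = -4 (l = -4*1 = -4)
(l + b(m(-3 - 3*2, -1)))² = (-4 + (-18 + (-22 - 2*(-3 - 3*2))² - 3*(-22 - 2*(-3 - 3*2))))² = (-4 + (-18 + (-22 - 2*(-3 - 6))² - 3*(-22 - 2*(-3 - 6))))² = (-4 + (-18 + (-22 - 2*(-9))² - 3*(-22 - 2*(-9))))² = (-4 + (-18 + (-22 + 18)² - 3*(-22 + 18)))² = (-4 + (-18 + (-4)² - 3*(-4)))² = (-4 + (-18 + 16 + 12))² = (-4 + 10)² = 6² = 36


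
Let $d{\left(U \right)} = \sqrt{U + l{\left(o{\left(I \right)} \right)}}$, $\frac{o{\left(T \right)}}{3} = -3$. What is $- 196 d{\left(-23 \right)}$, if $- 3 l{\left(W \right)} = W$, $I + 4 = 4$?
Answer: $- 392 i \sqrt{5} \approx - 876.54 i$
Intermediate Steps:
$I = 0$ ($I = -4 + 4 = 0$)
$o{\left(T \right)} = -9$ ($o{\left(T \right)} = 3 \left(-3\right) = -9$)
$l{\left(W \right)} = - \frac{W}{3}$
$d{\left(U \right)} = \sqrt{3 + U}$ ($d{\left(U \right)} = \sqrt{U - -3} = \sqrt{U + 3} = \sqrt{3 + U}$)
$- 196 d{\left(-23 \right)} = - 196 \sqrt{3 - 23} = - 196 \sqrt{-20} = - 196 \cdot 2 i \sqrt{5} = - 392 i \sqrt{5}$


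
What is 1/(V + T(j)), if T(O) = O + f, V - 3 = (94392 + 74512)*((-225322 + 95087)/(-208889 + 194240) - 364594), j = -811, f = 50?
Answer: -14649/902083722404926 ≈ -1.6239e-11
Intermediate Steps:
V = -902083711257037/14649 (V = 3 + (94392 + 74512)*((-225322 + 95087)/(-208889 + 194240) - 364594) = 3 + 168904*(-130235/(-14649) - 364594) = 3 + 168904*(-130235*(-1/14649) - 364594) = 3 + 168904*(130235/14649 - 364594) = 3 + 168904*(-5340807271/14649) = 3 - 902083711300984/14649 = -902083711257037/14649 ≈ -6.1580e+10)
T(O) = 50 + O (T(O) = O + 50 = 50 + O)
1/(V + T(j)) = 1/(-902083711257037/14649 + (50 - 811)) = 1/(-902083711257037/14649 - 761) = 1/(-902083722404926/14649) = -14649/902083722404926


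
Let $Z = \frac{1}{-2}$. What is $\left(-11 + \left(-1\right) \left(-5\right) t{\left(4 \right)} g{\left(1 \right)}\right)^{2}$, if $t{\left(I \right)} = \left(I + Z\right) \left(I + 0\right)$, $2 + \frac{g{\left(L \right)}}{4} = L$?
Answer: $84681$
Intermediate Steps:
$g{\left(L \right)} = -8 + 4 L$
$Z = - \frac{1}{2} \approx -0.5$
$t{\left(I \right)} = I \left(- \frac{1}{2} + I\right)$ ($t{\left(I \right)} = \left(I - \frac{1}{2}\right) \left(I + 0\right) = \left(- \frac{1}{2} + I\right) I = I \left(- \frac{1}{2} + I\right)$)
$\left(-11 + \left(-1\right) \left(-5\right) t{\left(4 \right)} g{\left(1 \right)}\right)^{2} = \left(-11 + \left(-1\right) \left(-5\right) 4 \left(- \frac{1}{2} + 4\right) \left(-8 + 4 \cdot 1\right)\right)^{2} = \left(-11 + 5 \cdot 4 \cdot \frac{7}{2} \left(-8 + 4\right)\right)^{2} = \left(-11 + 5 \cdot 14 \left(-4\right)\right)^{2} = \left(-11 + 70 \left(-4\right)\right)^{2} = \left(-11 - 280\right)^{2} = \left(-291\right)^{2} = 84681$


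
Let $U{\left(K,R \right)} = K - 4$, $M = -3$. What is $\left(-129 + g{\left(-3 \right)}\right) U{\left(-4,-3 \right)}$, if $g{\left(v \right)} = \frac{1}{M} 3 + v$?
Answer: $1064$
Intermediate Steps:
$U{\left(K,R \right)} = -4 + K$
$g{\left(v \right)} = -1 + v$ ($g{\left(v \right)} = \frac{1}{-3} \cdot 3 + v = \left(- \frac{1}{3}\right) 3 + v = -1 + v$)
$\left(-129 + g{\left(-3 \right)}\right) U{\left(-4,-3 \right)} = \left(-129 - 4\right) \left(-4 - 4\right) = \left(-129 - 4\right) \left(-8\right) = \left(-133\right) \left(-8\right) = 1064$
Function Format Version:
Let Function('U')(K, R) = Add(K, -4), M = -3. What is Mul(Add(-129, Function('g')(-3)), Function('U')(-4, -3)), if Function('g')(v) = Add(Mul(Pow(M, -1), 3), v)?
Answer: 1064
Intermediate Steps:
Function('U')(K, R) = Add(-4, K)
Function('g')(v) = Add(-1, v) (Function('g')(v) = Add(Mul(Pow(-3, -1), 3), v) = Add(Mul(Rational(-1, 3), 3), v) = Add(-1, v))
Mul(Add(-129, Function('g')(-3)), Function('U')(-4, -3)) = Mul(Add(-129, Add(-1, -3)), Add(-4, -4)) = Mul(Add(-129, -4), -8) = Mul(-133, -8) = 1064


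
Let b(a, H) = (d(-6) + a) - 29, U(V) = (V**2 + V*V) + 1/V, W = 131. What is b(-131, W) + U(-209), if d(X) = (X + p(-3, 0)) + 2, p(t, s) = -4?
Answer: 18223545/209 ≈ 87194.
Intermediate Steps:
d(X) = -2 + X (d(X) = (X - 4) + 2 = (-4 + X) + 2 = -2 + X)
U(V) = 1/V + 2*V**2 (U(V) = (V**2 + V**2) + 1/V = 2*V**2 + 1/V = 1/V + 2*V**2)
b(a, H) = -37 + a (b(a, H) = ((-2 - 6) + a) - 29 = (-8 + a) - 29 = -37 + a)
b(-131, W) + U(-209) = (-37 - 131) + (1 + 2*(-209)**3)/(-209) = -168 - (1 + 2*(-9129329))/209 = -168 - (1 - 18258658)/209 = -168 - 1/209*(-18258657) = -168 + 18258657/209 = 18223545/209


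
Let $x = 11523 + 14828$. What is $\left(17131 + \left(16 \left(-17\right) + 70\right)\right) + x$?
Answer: $43280$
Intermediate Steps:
$x = 26351$
$\left(17131 + \left(16 \left(-17\right) + 70\right)\right) + x = \left(17131 + \left(16 \left(-17\right) + 70\right)\right) + 26351 = \left(17131 + \left(-272 + 70\right)\right) + 26351 = \left(17131 - 202\right) + 26351 = 16929 + 26351 = 43280$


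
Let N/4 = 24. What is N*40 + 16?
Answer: 3856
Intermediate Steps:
N = 96 (N = 4*24 = 96)
N*40 + 16 = 96*40 + 16 = 3840 + 16 = 3856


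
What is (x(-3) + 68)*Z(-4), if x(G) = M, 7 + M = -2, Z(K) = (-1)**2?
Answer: 59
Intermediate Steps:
Z(K) = 1
M = -9 (M = -7 - 2 = -9)
x(G) = -9
(x(-3) + 68)*Z(-4) = (-9 + 68)*1 = 59*1 = 59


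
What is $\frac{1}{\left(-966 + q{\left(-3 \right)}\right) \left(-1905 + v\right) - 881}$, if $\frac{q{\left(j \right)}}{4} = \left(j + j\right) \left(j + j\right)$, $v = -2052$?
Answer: $\frac{1}{3251773} \approx 3.0752 \cdot 10^{-7}$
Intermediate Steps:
$q{\left(j \right)} = 16 j^{2}$ ($q{\left(j \right)} = 4 \left(j + j\right) \left(j + j\right) = 4 \cdot 2 j 2 j = 4 \cdot 4 j^{2} = 16 j^{2}$)
$\frac{1}{\left(-966 + q{\left(-3 \right)}\right) \left(-1905 + v\right) - 881} = \frac{1}{\left(-966 + 16 \left(-3\right)^{2}\right) \left(-1905 - 2052\right) - 881} = \frac{1}{\left(-966 + 16 \cdot 9\right) \left(-3957\right) - 881} = \frac{1}{\left(-966 + 144\right) \left(-3957\right) - 881} = \frac{1}{\left(-822\right) \left(-3957\right) - 881} = \frac{1}{3252654 - 881} = \frac{1}{3251773}$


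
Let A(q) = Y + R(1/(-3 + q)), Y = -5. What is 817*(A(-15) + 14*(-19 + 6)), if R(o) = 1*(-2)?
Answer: -154413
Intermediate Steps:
R(o) = -2
A(q) = -7 (A(q) = -5 - 2 = -7)
817*(A(-15) + 14*(-19 + 6)) = 817*(-7 + 14*(-19 + 6)) = 817*(-7 + 14*(-13)) = 817*(-7 - 182) = 817*(-189) = -154413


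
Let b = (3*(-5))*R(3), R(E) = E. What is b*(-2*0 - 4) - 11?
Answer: 169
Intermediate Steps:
b = -45 (b = (3*(-5))*3 = -15*3 = -45)
b*(-2*0 - 4) - 11 = -45*(-2*0 - 4) - 11 = -45*(0 - 4) - 11 = -45*(-4) - 11 = 180 - 11 = 169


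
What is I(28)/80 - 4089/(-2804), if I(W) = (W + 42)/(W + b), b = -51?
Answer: 183187/128984 ≈ 1.4202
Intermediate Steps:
I(W) = (42 + W)/(-51 + W) (I(W) = (W + 42)/(W - 51) = (42 + W)/(-51 + W))
I(28)/80 - 4089/(-2804) = ((42 + 28)/(-51 + 28))/80 - 4089/(-2804) = (70/(-23))*(1/80) - 4089*(-1/2804) = -1/23*70*(1/80) + 4089/2804 = -70/23*1/80 + 4089/2804 = -7/184 + 4089/2804 = 183187/128984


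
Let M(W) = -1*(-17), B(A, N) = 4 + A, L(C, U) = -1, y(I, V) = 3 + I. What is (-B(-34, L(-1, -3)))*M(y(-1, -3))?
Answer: 510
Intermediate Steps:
M(W) = 17
(-B(-34, L(-1, -3)))*M(y(-1, -3)) = -(4 - 34)*17 = -1*(-30)*17 = 30*17 = 510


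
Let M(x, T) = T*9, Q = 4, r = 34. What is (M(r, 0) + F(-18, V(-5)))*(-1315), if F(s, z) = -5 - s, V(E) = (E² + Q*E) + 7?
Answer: -17095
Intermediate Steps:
V(E) = 7 + E² + 4*E (V(E) = (E² + 4*E) + 7 = 7 + E² + 4*E)
M(x, T) = 9*T
(M(r, 0) + F(-18, V(-5)))*(-1315) = (9*0 + (-5 - 1*(-18)))*(-1315) = (0 + (-5 + 18))*(-1315) = (0 + 13)*(-1315) = 13*(-1315) = -17095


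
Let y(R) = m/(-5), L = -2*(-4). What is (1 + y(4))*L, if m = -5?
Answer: 16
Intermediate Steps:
L = 8
y(R) = 1 (y(R) = -5/(-5) = -5*(-⅕) = 1)
(1 + y(4))*L = (1 + 1)*8 = 2*8 = 16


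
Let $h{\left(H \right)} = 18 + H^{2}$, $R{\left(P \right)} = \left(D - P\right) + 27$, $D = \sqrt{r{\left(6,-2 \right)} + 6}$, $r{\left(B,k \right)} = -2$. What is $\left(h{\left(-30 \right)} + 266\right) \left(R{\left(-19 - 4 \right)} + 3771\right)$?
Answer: $4526432$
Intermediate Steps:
$D = 2$ ($D = \sqrt{-2 + 6} = \sqrt{4} = 2$)
$R{\left(P \right)} = 29 - P$ ($R{\left(P \right)} = \left(2 - P\right) + 27 = 29 - P$)
$\left(h{\left(-30 \right)} + 266\right) \left(R{\left(-19 - 4 \right)} + 3771\right) = \left(\left(18 + \left(-30\right)^{2}\right) + 266\right) \left(\left(29 - \left(-19 - 4\right)\right) + 3771\right) = \left(\left(18 + 900\right) + 266\right) \left(\left(29 - \left(-19 - 4\right)\right) + 3771\right) = \left(918 + 266\right) \left(\left(29 - -23\right) + 3771\right) = 1184 \left(\left(29 + 23\right) + 3771\right) = 1184 \left(52 + 3771\right) = 1184 \cdot 3823 = 4526432$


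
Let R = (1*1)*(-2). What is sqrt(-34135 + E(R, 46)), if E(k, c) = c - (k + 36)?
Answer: I*sqrt(34123) ≈ 184.72*I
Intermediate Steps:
R = -2 (R = 1*(-2) = -2)
E(k, c) = -36 + c - k (E(k, c) = c - (36 + k) = c + (-36 - k) = -36 + c - k)
sqrt(-34135 + E(R, 46)) = sqrt(-34135 + (-36 + 46 - 1*(-2))) = sqrt(-34135 + (-36 + 46 + 2)) = sqrt(-34135 + 12) = sqrt(-34123) = I*sqrt(34123)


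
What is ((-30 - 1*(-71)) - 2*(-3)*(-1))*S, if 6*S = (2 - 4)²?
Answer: 70/3 ≈ 23.333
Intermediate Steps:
S = ⅔ (S = (2 - 4)²/6 = (⅙)*(-2)² = (⅙)*4 = ⅔ ≈ 0.66667)
((-30 - 1*(-71)) - 2*(-3)*(-1))*S = ((-30 - 1*(-71)) - 2*(-3)*(-1))*(⅔) = ((-30 + 71) - (-6)*(-1))*(⅔) = (41 - 1*6)*(⅔) = (41 - 6)*(⅔) = 35*(⅔) = 70/3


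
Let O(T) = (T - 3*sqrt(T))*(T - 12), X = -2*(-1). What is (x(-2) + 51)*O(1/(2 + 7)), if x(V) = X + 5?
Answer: 49648/81 ≈ 612.94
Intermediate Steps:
X = 2
x(V) = 7 (x(V) = 2 + 5 = 7)
O(T) = (-12 + T)*(T - 3*sqrt(T)) (O(T) = (T - 3*sqrt(T))*(-12 + T) = (-12 + T)*(T - 3*sqrt(T)))
(x(-2) + 51)*O(1/(2 + 7)) = (7 + 51)*((1/(2 + 7))**2 - 12/(2 + 7) - 3/(2 + 7)**(3/2) + 36*sqrt(1/(2 + 7))) = 58*((1/9)**2 - 12/9 - 3*(1/9)**(3/2) + 36*sqrt(1/9)) = 58*((1/9)**2 - 12*1/9 - 3*(1/9)**(3/2) + 36*sqrt(1/9)) = 58*(1/81 - 4/3 - 3*1/27 + 36*(1/3)) = 58*(1/81 - 4/3 - 1/9 + 12) = 58*(856/81) = 49648/81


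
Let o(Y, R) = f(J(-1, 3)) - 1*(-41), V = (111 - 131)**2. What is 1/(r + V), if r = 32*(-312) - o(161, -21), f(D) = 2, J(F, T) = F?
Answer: -1/9627 ≈ -0.00010387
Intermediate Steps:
V = 400 (V = (-20)**2 = 400)
o(Y, R) = 43 (o(Y, R) = 2 - 1*(-41) = 2 + 41 = 43)
r = -10027 (r = 32*(-312) - 1*43 = -9984 - 43 = -10027)
1/(r + V) = 1/(-10027 + 400) = 1/(-9627) = -1/9627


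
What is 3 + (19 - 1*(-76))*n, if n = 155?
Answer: 14728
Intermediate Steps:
3 + (19 - 1*(-76))*n = 3 + (19 - 1*(-76))*155 = 3 + (19 + 76)*155 = 3 + 95*155 = 3 + 14725 = 14728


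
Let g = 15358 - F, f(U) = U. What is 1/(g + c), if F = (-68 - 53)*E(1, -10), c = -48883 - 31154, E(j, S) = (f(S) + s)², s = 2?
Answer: -1/56935 ≈ -1.7564e-5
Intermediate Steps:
E(j, S) = (2 + S)² (E(j, S) = (S + 2)² = (2 + S)²)
c = -80037
F = -7744 (F = (-68 - 53)*(2 - 10)² = -121*(-8)² = -121*64 = -7744)
g = 23102 (g = 15358 - 1*(-7744) = 15358 + 7744 = 23102)
1/(g + c) = 1/(23102 - 80037) = 1/(-56935) = -1/56935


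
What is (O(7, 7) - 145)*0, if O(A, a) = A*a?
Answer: 0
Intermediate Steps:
(O(7, 7) - 145)*0 = (7*7 - 145)*0 = (49 - 145)*0 = -96*0 = 0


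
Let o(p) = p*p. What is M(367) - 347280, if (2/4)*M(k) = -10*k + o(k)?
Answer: -85242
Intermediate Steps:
o(p) = p²
M(k) = -20*k + 2*k² (M(k) = 2*(-10*k + k²) = 2*(k² - 10*k) = -20*k + 2*k²)
M(367) - 347280 = 2*367*(-10 + 367) - 347280 = 2*367*357 - 347280 = 262038 - 347280 = -85242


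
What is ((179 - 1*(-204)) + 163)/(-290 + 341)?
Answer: 182/17 ≈ 10.706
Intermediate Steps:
((179 - 1*(-204)) + 163)/(-290 + 341) = ((179 + 204) + 163)/51 = (383 + 163)*(1/51) = 546*(1/51) = 182/17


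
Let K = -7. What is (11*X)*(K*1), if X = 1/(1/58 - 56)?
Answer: 4466/3247 ≈ 1.3754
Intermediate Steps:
X = -58/3247 (X = 1/(1/58 - 56) = 1/(-3247/58) = -58/3247 ≈ -0.017863)
(11*X)*(K*1) = (11*(-58/3247))*(-7*1) = -638/3247*(-7) = 4466/3247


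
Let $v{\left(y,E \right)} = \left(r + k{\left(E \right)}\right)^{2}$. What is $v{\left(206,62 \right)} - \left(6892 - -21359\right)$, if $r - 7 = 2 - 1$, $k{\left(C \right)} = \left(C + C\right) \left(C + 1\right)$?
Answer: $61124149$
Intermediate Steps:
$k{\left(C \right)} = 2 C \left(1 + C\right)$
$r = 8$ ($r = 7 + \left(2 - 1\right) = 7 + 1 = 8$)
$v{\left(y,E \right)} = \left(8 + 2 E \left(1 + E\right)\right)^{2}$
$v{\left(206,62 \right)} - \left(6892 - -21359\right) = 4 \left(4 + 62 \left(1 + 62\right)\right)^{2} - \left(6892 - -21359\right) = 4 \left(4 + 62 \cdot 63\right)^{2} - \left(6892 + 21359\right) = 4 \left(4 + 3906\right)^{2} - 28251 = 4 \cdot 3910^{2} - 28251 = 4 \cdot 15288100 - 28251 = 61152400 - 28251 = 61124149$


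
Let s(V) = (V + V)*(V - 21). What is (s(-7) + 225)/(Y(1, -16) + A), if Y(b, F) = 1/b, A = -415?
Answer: -617/414 ≈ -1.4903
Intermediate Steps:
s(V) = 2*V*(-21 + V) (s(V) = (2*V)*(-21 + V) = 2*V*(-21 + V))
(s(-7) + 225)/(Y(1, -16) + A) = (2*(-7)*(-21 - 7) + 225)/(1/1 - 415) = (2*(-7)*(-28) + 225)/(1 - 415) = (392 + 225)/(-414) = 617*(-1/414) = -617/414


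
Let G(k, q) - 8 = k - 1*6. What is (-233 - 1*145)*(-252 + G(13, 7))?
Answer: 89586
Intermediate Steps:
G(k, q) = 2 + k (G(k, q) = 8 + (k - 1*6) = 8 + (k - 6) = 8 + (-6 + k) = 2 + k)
(-233 - 1*145)*(-252 + G(13, 7)) = (-233 - 1*145)*(-252 + (2 + 13)) = (-233 - 145)*(-252 + 15) = -378*(-237) = 89586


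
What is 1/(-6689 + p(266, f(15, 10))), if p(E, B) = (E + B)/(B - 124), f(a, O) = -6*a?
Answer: -107/715811 ≈ -0.00014948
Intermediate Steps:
p(E, B) = (B + E)/(-124 + B)
1/(-6689 + p(266, f(15, 10))) = 1/(-6689 + (-6*15 + 266)/(-124 - 6*15)) = 1/(-6689 + (-90 + 266)/(-124 - 90)) = 1/(-6689 + 176/(-214)) = 1/(-6689 - 1/214*176) = 1/(-6689 - 88/107) = 1/(-715811/107) = -107/715811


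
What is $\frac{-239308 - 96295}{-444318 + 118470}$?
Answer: $\frac{335603}{325848} \approx 1.0299$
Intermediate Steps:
$\frac{-239308 - 96295}{-444318 + 118470} = - \frac{335603}{-325848} = \left(-335603\right) \left(- \frac{1}{325848}\right) = \frac{335603}{325848}$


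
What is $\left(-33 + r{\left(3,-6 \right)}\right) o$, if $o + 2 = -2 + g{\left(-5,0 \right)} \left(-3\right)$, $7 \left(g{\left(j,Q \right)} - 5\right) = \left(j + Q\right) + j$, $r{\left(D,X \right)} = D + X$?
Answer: $\frac{3708}{7} \approx 529.71$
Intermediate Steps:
$g{\left(j,Q \right)} = 5 + \frac{Q}{7} + \frac{2 j}{7}$ ($g{\left(j,Q \right)} = 5 + \frac{\left(j + Q\right) + j}{7} = 5 + \frac{\left(Q + j\right) + j}{7} = 5 + \frac{Q + 2 j}{7} = 5 + \left(\frac{Q}{7} + \frac{2 j}{7}\right) = 5 + \frac{Q}{7} + \frac{2 j}{7}$)
$o = - \frac{103}{7}$ ($o = -2 + \left(-2 + \left(5 + \frac{1}{7} \cdot 0 + \frac{2}{7} \left(-5\right)\right) \left(-3\right)\right) = -2 + \left(-2 + \left(5 + 0 - \frac{10}{7}\right) \left(-3\right)\right) = -2 + \left(-2 + \frac{25}{7} \left(-3\right)\right) = -2 - \frac{89}{7} = - \frac{103}{7} \approx -14.714$)
$\left(-33 + r{\left(3,-6 \right)}\right) o = \left(-33 + \left(3 - 6\right)\right) \left(- \frac{103}{7}\right) = \left(-33 - 3\right) \left(- \frac{103}{7}\right) = \left(-36\right) \left(- \frac{103}{7}\right) = \frac{3708}{7}$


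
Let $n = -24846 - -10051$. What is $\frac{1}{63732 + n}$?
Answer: $\frac{1}{48937} \approx 2.0434 \cdot 10^{-5}$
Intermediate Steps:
$n = -14795$ ($n = -24846 + 10051 = -14795$)
$\frac{1}{63732 + n} = \frac{1}{63732 - 14795} = \frac{1}{48937}$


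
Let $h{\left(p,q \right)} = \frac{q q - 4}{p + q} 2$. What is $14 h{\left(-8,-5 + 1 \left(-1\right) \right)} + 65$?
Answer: $1$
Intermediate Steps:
$h{\left(p,q \right)} = \frac{2 \left(-4 + q^{2}\right)}{p + q}$ ($h{\left(p,q \right)} = \frac{q^{2} - 4}{p + q} 2 = \frac{-4 + q^{2}}{p + q} 2 = \frac{2 \left(-4 + q^{2}\right)}{p + q}$)
$14 h{\left(-8,-5 + 1 \left(-1\right) \right)} + 65 = 14 \frac{2 \left(-4 + \left(-5 + 1 \left(-1\right)\right)^{2}\right)}{-8 + \left(-5 + 1 \left(-1\right)\right)} + 65 = 14 \frac{2 \left(-4 + \left(-5 - 1\right)^{2}\right)}{-8 - 6} + 65 = 14 \frac{2 \left(-4 + \left(-6\right)^{2}\right)}{-8 - 6} + 65 = 14 \frac{2 \left(-4 + 36\right)}{-14} + 65 = 14 \cdot 2 \left(- \frac{1}{14}\right) 32 + 65 = 14 \left(- \frac{32}{7}\right) + 65 = -64 + 65 = 1$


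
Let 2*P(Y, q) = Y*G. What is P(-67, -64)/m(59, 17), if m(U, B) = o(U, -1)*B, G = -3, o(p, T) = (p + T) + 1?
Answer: 201/2006 ≈ 0.10020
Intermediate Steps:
o(p, T) = 1 + T + p (o(p, T) = (T + p) + 1 = 1 + T + p)
m(U, B) = B*U (m(U, B) = (1 - 1 + U)*B = U*B = B*U)
P(Y, q) = -3*Y/2 (P(Y, q) = (Y*(-3))/2 = (-3*Y)/2 = -3*Y/2)
P(-67, -64)/m(59, 17) = (-3/2*(-67))/((17*59)) = (201/2)/1003 = (201/2)*(1/1003) = 201/2006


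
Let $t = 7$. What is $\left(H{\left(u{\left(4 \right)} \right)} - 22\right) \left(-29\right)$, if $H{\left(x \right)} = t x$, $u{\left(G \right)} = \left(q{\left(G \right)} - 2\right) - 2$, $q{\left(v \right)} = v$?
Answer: $638$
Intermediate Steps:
$u{\left(G \right)} = -4 + G$ ($u{\left(G \right)} = \left(G - 2\right) - 2 = \left(-2 + G\right) - 2 = -4 + G$)
$H{\left(x \right)} = 7 x$
$\left(H{\left(u{\left(4 \right)} \right)} - 22\right) \left(-29\right) = \left(7 \left(-4 + 4\right) - 22\right) \left(-29\right) = \left(7 \cdot 0 - 22\right) \left(-29\right) = \left(0 - 22\right) \left(-29\right) = \left(-22\right) \left(-29\right) = 638$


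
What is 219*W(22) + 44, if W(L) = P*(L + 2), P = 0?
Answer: 44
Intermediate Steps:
W(L) = 0 (W(L) = 0*(L + 2) = 0*(2 + L) = 0)
219*W(22) + 44 = 219*0 + 44 = 0 + 44 = 44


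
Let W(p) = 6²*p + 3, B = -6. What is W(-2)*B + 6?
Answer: 420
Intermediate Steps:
W(p) = 3 + 36*p (W(p) = 36*p + 3 = 3 + 36*p)
W(-2)*B + 6 = (3 + 36*(-2))*(-6) + 6 = (3 - 72)*(-6) + 6 = -69*(-6) + 6 = 414 + 6 = 420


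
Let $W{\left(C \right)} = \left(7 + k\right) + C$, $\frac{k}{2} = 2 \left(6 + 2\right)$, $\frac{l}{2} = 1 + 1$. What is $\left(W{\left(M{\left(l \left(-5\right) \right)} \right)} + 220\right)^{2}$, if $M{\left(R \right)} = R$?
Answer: $57121$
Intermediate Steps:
$l = 4$ ($l = 2 \left(1 + 1\right) = 2 \cdot 2 = 4$)
$k = 32$ ($k = 2 \cdot 2 \left(6 + 2\right) = 2 \cdot 2 \cdot 8 = 2 \cdot 16 = 32$)
$W{\left(C \right)} = 39 + C$ ($W{\left(C \right)} = \left(7 + 32\right) + C = 39 + C$)
$\left(W{\left(M{\left(l \left(-5\right) \right)} \right)} + 220\right)^{2} = \left(\left(39 + 4 \left(-5\right)\right) + 220\right)^{2} = \left(\left(39 - 20\right) + 220\right)^{2} = \left(19 + 220\right)^{2} = 239^{2} = 57121$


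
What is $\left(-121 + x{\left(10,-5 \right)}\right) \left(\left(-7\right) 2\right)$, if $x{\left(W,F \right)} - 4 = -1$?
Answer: $1652$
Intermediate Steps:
$x{\left(W,F \right)} = 3$ ($x{\left(W,F \right)} = 4 - 1 = 3$)
$\left(-121 + x{\left(10,-5 \right)}\right) \left(\left(-7\right) 2\right) = \left(-121 + 3\right) \left(\left(-7\right) 2\right) = \left(-118\right) \left(-14\right) = 1652$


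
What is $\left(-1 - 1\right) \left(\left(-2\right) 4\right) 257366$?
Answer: $4117856$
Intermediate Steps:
$\left(-1 - 1\right) \left(\left(-2\right) 4\right) 257366 = \left(-2\right) \left(-8\right) 257366 = 16 \cdot 257366 = 4117856$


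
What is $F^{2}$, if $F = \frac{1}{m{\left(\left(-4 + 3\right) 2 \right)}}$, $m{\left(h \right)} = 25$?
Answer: $\frac{1}{625} \approx 0.0016$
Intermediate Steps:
$F = \frac{1}{25} \approx 0.04$
$F^{2} = \left(\frac{1}{25}\right)^{2} = \frac{1}{625}$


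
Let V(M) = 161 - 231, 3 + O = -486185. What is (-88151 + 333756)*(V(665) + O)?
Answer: -119427396090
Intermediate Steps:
O = -486188 (O = -3 - 486185 = -486188)
V(M) = -70
(-88151 + 333756)*(V(665) + O) = (-88151 + 333756)*(-70 - 486188) = 245605*(-486258) = -119427396090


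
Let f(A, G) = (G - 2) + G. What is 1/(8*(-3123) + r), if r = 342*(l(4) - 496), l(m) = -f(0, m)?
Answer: -1/196668 ≈ -5.0847e-6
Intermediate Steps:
f(A, G) = -2 + 2*G (f(A, G) = (-2 + G) + G = -2 + 2*G)
l(m) = 2 - 2*m (l(m) = -(-2 + 2*m) = 2 - 2*m)
r = -171684 (r = 342*((2 - 2*4) - 496) = 342*((2 - 8) - 496) = 342*(-6 - 496) = 342*(-502) = -171684)
1/(8*(-3123) + r) = 1/(8*(-3123) - 171684) = 1/(-24984 - 171684) = 1/(-196668) = -1/196668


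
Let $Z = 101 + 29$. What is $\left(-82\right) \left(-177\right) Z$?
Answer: $1886820$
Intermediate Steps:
$Z = 130$
$\left(-82\right) \left(-177\right) Z = \left(-82\right) \left(-177\right) 130 = 14514 \cdot 130 = 1886820$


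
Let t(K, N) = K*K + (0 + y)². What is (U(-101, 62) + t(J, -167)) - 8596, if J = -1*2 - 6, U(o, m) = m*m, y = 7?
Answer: -4639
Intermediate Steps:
U(o, m) = m²
J = -8 (J = -2 - 6 = -8)
t(K, N) = 49 + K² (t(K, N) = K*K + (0 + 7)² = K² + 7² = K² + 49 = 49 + K²)
(U(-101, 62) + t(J, -167)) - 8596 = (62² + (49 + (-8)²)) - 8596 = (3844 + (49 + 64)) - 8596 = (3844 + 113) - 8596 = 3957 - 8596 = -4639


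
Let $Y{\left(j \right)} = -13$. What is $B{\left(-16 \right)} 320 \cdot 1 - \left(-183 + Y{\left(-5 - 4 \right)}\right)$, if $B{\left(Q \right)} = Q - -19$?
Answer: $1156$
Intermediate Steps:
$B{\left(Q \right)} = 19 + Q$ ($B{\left(Q \right)} = Q + 19 = 19 + Q$)
$B{\left(-16 \right)} 320 \cdot 1 - \left(-183 + Y{\left(-5 - 4 \right)}\right) = \left(19 - 16\right) 320 \cdot 1 + \left(183 - -13\right) = 3 \cdot 320 + \left(183 + 13\right) = 960 + 196 = 1156$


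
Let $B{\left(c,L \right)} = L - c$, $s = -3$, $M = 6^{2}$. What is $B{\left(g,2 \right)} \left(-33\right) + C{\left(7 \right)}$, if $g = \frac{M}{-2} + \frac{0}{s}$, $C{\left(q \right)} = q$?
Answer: $-653$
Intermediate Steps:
$M = 36$
$g = -18$ ($g = \frac{36}{-2} + \frac{0}{-3} = 36 \left(- \frac{1}{2}\right) + 0 \left(- \frac{1}{3}\right) = -18 + 0 = -18$)
$B{\left(g,2 \right)} \left(-33\right) + C{\left(7 \right)} = \left(2 - -18\right) \left(-33\right) + 7 = \left(2 + 18\right) \left(-33\right) + 7 = 20 \left(-33\right) + 7 = -660 + 7 = -653$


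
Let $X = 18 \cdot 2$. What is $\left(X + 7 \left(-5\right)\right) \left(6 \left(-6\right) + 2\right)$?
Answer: $-34$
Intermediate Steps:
$X = 36$
$\left(X + 7 \left(-5\right)\right) \left(6 \left(-6\right) + 2\right) = \left(36 + 7 \left(-5\right)\right) \left(6 \left(-6\right) + 2\right) = \left(36 - 35\right) \left(-36 + 2\right) = 1 \left(-34\right) = -34$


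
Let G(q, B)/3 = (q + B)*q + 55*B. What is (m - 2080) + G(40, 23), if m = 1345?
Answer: 10620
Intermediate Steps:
G(q, B) = 165*B + 3*q*(B + q) (G(q, B) = 3*((q + B)*q + 55*B) = 3*((B + q)*q + 55*B) = 3*(q*(B + q) + 55*B) = 3*(55*B + q*(B + q)) = 165*B + 3*q*(B + q))
(m - 2080) + G(40, 23) = (1345 - 2080) + (3*40² + 165*23 + 3*23*40) = -735 + (3*1600 + 3795 + 2760) = -735 + (4800 + 3795 + 2760) = -735 + 11355 = 10620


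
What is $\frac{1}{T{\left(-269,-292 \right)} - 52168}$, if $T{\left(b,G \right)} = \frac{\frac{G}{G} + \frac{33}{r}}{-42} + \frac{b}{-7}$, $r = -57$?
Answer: $- \frac{399}{20799703} \approx -1.9183 \cdot 10^{-5}$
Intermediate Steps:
$T{\left(b,G \right)} = - \frac{4}{399} - \frac{b}{7}$ ($T{\left(b,G \right)} = \frac{\frac{G}{G} + \frac{33}{-57}}{-42} + \frac{b}{-7} = \left(1 + 33 \left(- \frac{1}{57}\right)\right) \left(- \frac{1}{42}\right) + b \left(- \frac{1}{7}\right) = \left(1 - \frac{11}{19}\right) \left(- \frac{1}{42}\right) - \frac{b}{7} = \frac{8}{19} \left(- \frac{1}{42}\right) - \frac{b}{7} = - \frac{4}{399} - \frac{b}{7}$)
$\frac{1}{T{\left(-269,-292 \right)} - 52168} = \frac{1}{\left(- \frac{4}{399} - - \frac{269}{7}\right) - 52168} = \frac{1}{\left(- \frac{4}{399} + \frac{269}{7}\right) - 52168} = \frac{1}{\frac{15329}{399} - 52168} = \frac{1}{- \frac{20799703}{399}} = - \frac{399}{20799703}$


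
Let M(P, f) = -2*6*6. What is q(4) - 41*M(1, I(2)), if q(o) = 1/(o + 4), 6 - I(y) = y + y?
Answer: 23617/8 ≈ 2952.1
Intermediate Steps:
I(y) = 6 - 2*y (I(y) = 6 - (y + y) = 6 - 2*y)
q(o) = 1/(4 + o)
M(P, f) = -72 (M(P, f) = -12*6 = -72)
q(4) - 41*M(1, I(2)) = 1/(4 + 4) - 41*(-72) = 1/8 + 2952 = ⅛ + 2952 = 23617/8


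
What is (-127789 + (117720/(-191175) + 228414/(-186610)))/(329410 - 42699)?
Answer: -30393063457276/68189751560395 ≈ -0.44571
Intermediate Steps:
(-127789 + (117720/(-191175) + 228414/(-186610)))/(329410 - 42699) = (-127789 + (117720*(-1/191175) + 228414*(-1/186610)))/286711 = (-127789 + (-7848/12745 - 114207/93305))*(1/286711) = (-127789 - 437565171/237834445)*(1/286711) = -30393063457276/237834445*1/286711 = -30393063457276/68189751560395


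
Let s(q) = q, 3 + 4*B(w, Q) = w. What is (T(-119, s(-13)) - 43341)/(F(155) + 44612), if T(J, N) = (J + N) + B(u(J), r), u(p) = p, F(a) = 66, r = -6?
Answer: -87007/89356 ≈ -0.97371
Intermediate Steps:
B(w, Q) = -3/4 + w/4
T(J, N) = -3/4 + N + 5*J/4 (T(J, N) = (J + N) + (-3/4 + J/4) = -3/4 + N + 5*J/4)
(T(-119, s(-13)) - 43341)/(F(155) + 44612) = ((-3/4 - 13 + (5/4)*(-119)) - 43341)/(66 + 44612) = ((-3/4 - 13 - 595/4) - 43341)/44678 = (-325/2 - 43341)*(1/44678) = -87007/2*1/44678 = -87007/89356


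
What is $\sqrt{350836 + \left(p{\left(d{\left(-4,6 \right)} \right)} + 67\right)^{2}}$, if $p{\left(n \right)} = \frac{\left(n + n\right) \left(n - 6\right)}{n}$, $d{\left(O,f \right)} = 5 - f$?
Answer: $\sqrt{353645} \approx 594.68$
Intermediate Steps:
$p{\left(n \right)} = -12 + 2 n$ ($p{\left(n \right)} = \frac{2 n \left(-6 + n\right)}{n} = -12 + 2 n$)
$\sqrt{350836 + \left(p{\left(d{\left(-4,6 \right)} \right)} + 67\right)^{2}} = \sqrt{350836 + \left(\left(-12 + 2 \left(5 - 6\right)\right) + 67\right)^{2}} = \sqrt{350836 + \left(\left(-12 + 2 \left(-1\right)\right) + 67\right)^{2}} = \sqrt{350836 + \left(\left(-12 - 2\right) + 67\right)^{2}} = \sqrt{350836 + \left(-14 + 67\right)^{2}} = \sqrt{350836 + 53^{2}} = \sqrt{350836 + 2809} = \sqrt{353645}$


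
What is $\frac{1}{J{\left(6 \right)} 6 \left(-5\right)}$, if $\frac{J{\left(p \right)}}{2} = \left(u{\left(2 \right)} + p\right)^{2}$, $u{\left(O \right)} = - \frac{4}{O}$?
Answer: $- \frac{1}{960} \approx -0.0010417$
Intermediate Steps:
$J{\left(p \right)} = 2 \left(-2 + p\right)^{2}$ ($J{\left(p \right)} = 2 \left(- \frac{4}{2} + p\right)^{2} = 2 \left(\left(-4\right) \frac{1}{2} + p\right)^{2} = 2 \left(-2 + p\right)^{2}$)
$\frac{1}{J{\left(6 \right)} 6 \left(-5\right)} = \frac{1}{2 \left(-2 + 6\right)^{2} \cdot 6 \left(-5\right)} = \frac{1}{2 \cdot 4^{2} \cdot 6 \left(-5\right)} = \frac{1}{2 \cdot 16 \cdot 6 \left(-5\right)} = \frac{1}{32 \cdot 6 \left(-5\right)} = \frac{1}{192 \left(-5\right)} = \frac{1}{-960} = - \frac{1}{960}$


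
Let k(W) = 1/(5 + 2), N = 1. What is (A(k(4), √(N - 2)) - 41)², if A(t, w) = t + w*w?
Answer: 85849/49 ≈ 1752.0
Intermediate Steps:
k(W) = ⅐ (k(W) = 1/7 = ⅐)
A(t, w) = t + w²
(A(k(4), √(N - 2)) - 41)² = ((⅐ + (√(1 - 2))²) - 41)² = ((⅐ + (√(-1))²) - 41)² = ((⅐ + I²) - 41)² = ((⅐ - 1) - 41)² = (-6/7 - 41)² = (-293/7)² = 85849/49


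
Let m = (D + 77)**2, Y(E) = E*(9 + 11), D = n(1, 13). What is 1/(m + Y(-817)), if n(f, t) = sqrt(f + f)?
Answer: -1487/15471407 - 22*sqrt(2)/15471407 ≈ -9.8124e-5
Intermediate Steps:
n(f, t) = sqrt(2)*sqrt(f) (n(f, t) = sqrt(2*f) = sqrt(2)*sqrt(f))
D = sqrt(2) (D = sqrt(2)*sqrt(1) = sqrt(2)*1 = sqrt(2) ≈ 1.4142)
Y(E) = 20*E (Y(E) = E*20 = 20*E)
m = (77 + sqrt(2))**2 (m = (sqrt(2) + 77)**2 = (77 + sqrt(2))**2 ≈ 6148.8)
1/(m + Y(-817)) = 1/((77 + sqrt(2))**2 + 20*(-817)) = 1/((77 + sqrt(2))**2 - 16340) = 1/(-16340 + (77 + sqrt(2))**2)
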